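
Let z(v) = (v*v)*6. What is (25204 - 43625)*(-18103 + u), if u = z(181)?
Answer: -3287466923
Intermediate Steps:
z(v) = 6*v**2 (z(v) = v**2*6 = 6*v**2)
u = 196566 (u = 6*181**2 = 6*32761 = 196566)
(25204 - 43625)*(-18103 + u) = (25204 - 43625)*(-18103 + 196566) = -18421*178463 = -3287466923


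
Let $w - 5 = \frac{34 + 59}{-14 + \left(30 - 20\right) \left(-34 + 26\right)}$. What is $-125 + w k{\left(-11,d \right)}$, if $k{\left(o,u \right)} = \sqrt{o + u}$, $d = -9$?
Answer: $-125 + \frac{377 i \sqrt{5}}{47} \approx -125.0 + 17.936 i$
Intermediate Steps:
$w = \frac{377}{94}$ ($w = 5 + \frac{34 + 59}{-14 + \left(30 - 20\right) \left(-34 + 26\right)} = 5 + \frac{93}{-14 + 10 \left(-8\right)} = 5 + \frac{93}{-14 - 80} = 5 + \frac{93}{-94} = 5 + 93 \left(- \frac{1}{94}\right) = 5 - \frac{93}{94} = \frac{377}{94} \approx 4.0106$)
$-125 + w k{\left(-11,d \right)} = -125 + \frac{377 \sqrt{-11 - 9}}{94} = -125 + \frac{377 \sqrt{-20}}{94} = -125 + \frac{377 \cdot 2 i \sqrt{5}}{94} = -125 + \frac{377 i \sqrt{5}}{47}$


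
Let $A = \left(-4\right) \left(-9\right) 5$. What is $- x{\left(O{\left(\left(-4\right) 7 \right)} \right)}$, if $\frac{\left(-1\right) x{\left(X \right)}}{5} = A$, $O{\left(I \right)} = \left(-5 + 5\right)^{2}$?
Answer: $900$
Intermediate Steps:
$O{\left(I \right)} = 0$ ($O{\left(I \right)} = 0^{2} = 0$)
$A = 180$ ($A = 36 \cdot 5 = 180$)
$x{\left(X \right)} = -900$ ($x{\left(X \right)} = \left(-5\right) 180 = -900$)
$- x{\left(O{\left(\left(-4\right) 7 \right)} \right)} = \left(-1\right) \left(-900\right) = 900$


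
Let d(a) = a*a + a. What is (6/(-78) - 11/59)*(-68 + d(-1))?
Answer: 13736/767 ≈ 17.909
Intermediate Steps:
d(a) = a + a² (d(a) = a² + a = a + a²)
(6/(-78) - 11/59)*(-68 + d(-1)) = (6/(-78) - 11/59)*(-68 - (1 - 1)) = (6*(-1/78) - 11*1/59)*(-68 - 1*0) = (-1/13 - 11/59)*(-68 + 0) = -202/767*(-68) = 13736/767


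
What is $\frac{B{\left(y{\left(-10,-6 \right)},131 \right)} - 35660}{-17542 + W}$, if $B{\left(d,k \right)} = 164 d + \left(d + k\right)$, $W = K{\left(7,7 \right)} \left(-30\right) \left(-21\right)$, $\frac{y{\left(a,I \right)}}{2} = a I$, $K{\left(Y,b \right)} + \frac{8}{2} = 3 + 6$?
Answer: $\frac{2247}{2056} \approx 1.0929$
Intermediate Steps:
$K{\left(Y,b \right)} = 5$ ($K{\left(Y,b \right)} = -4 + \left(3 + 6\right) = -4 + 9 = 5$)
$y{\left(a,I \right)} = 2 I a$ ($y{\left(a,I \right)} = 2 a I = 2 I a$)
$W = 3150$ ($W = 5 \left(-30\right) \left(-21\right) = \left(-150\right) \left(-21\right) = 3150$)
$B{\left(d,k \right)} = k + 165 d$
$\frac{B{\left(y{\left(-10,-6 \right)},131 \right)} - 35660}{-17542 + W} = \frac{\left(131 + 165 \cdot 2 \left(-6\right) \left(-10\right)\right) - 35660}{-17542 + 3150} = \frac{\left(131 + 165 \cdot 120\right) - 35660}{-14392} = \left(\left(131 + 19800\right) - 35660\right) \left(- \frac{1}{14392}\right) = \left(19931 - 35660\right) \left(- \frac{1}{14392}\right) = \left(-15729\right) \left(- \frac{1}{14392}\right) = \frac{2247}{2056}$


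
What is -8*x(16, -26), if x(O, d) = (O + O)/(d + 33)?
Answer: -256/7 ≈ -36.571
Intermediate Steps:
x(O, d) = 2*O/(33 + d) (x(O, d) = (2*O)/(33 + d) = 2*O/(33 + d))
-8*x(16, -26) = -16*16/(33 - 26) = -16*16/7 = -8*32/7 = -256/7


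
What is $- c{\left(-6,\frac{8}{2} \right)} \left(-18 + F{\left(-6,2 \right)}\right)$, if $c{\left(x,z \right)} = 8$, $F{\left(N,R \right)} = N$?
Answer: $192$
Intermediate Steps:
$- c{\left(-6,\frac{8}{2} \right)} \left(-18 + F{\left(-6,2 \right)}\right) = - 8 \left(-18 - 6\right) = - 8 \left(-24\right) = \left(-1\right) \left(-192\right) = 192$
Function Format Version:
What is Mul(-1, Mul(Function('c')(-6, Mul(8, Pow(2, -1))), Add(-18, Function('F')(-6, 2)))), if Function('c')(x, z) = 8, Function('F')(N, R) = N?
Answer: 192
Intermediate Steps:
Mul(-1, Mul(Function('c')(-6, Mul(8, Pow(2, -1))), Add(-18, Function('F')(-6, 2)))) = Mul(-1, Mul(8, Add(-18, -6))) = Mul(-1, Mul(8, -24)) = Mul(-1, -192) = 192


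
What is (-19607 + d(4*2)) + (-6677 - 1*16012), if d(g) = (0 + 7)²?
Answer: -42247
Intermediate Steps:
d(g) = 49 (d(g) = 7² = 49)
(-19607 + d(4*2)) + (-6677 - 1*16012) = (-19607 + 49) + (-6677 - 1*16012) = -19558 + (-6677 - 16012) = -19558 - 22689 = -42247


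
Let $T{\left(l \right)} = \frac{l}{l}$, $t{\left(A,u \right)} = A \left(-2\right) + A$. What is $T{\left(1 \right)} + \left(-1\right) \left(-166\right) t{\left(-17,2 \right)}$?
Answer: $2823$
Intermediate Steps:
$t{\left(A,u \right)} = - A$ ($t{\left(A,u \right)} = - 2 A + A = - A$)
$T{\left(l \right)} = 1$
$T{\left(1 \right)} + \left(-1\right) \left(-166\right) t{\left(-17,2 \right)} = 1 + \left(-1\right) \left(-166\right) \left(\left(-1\right) \left(-17\right)\right) = 1 + 166 \cdot 17 = 1 + 2822 = 2823$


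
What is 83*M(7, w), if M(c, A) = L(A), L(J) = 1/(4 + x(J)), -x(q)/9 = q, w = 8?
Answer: -83/68 ≈ -1.2206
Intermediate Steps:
x(q) = -9*q
L(J) = 1/(4 - 9*J)
M(c, A) = -1/(-4 + 9*A)
83*M(7, w) = 83*(-1/(-4 + 9*8)) = 83*(-1/(-4 + 72)) = 83*(-1/68) = -83/68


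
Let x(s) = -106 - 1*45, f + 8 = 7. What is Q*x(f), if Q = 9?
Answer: -1359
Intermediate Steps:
f = -1 (f = -8 + 7 = -1)
x(s) = -151 (x(s) = -106 - 45 = -151)
Q*x(f) = 9*(-151) = -1359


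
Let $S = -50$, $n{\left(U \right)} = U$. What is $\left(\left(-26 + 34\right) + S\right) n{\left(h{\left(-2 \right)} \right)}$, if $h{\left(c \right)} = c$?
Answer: $84$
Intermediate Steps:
$\left(\left(-26 + 34\right) + S\right) n{\left(h{\left(-2 \right)} \right)} = \left(\left(-26 + 34\right) - 50\right) \left(-2\right) = \left(8 - 50\right) \left(-2\right) = \left(-42\right) \left(-2\right) = 84$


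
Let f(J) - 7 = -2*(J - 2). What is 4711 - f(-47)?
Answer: 4606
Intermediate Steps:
f(J) = 11 - 2*J (f(J) = 7 - 2*(J - 2) = 7 - 2*(-2 + J) = 7 + (4 - 2*J) = 11 - 2*J)
4711 - f(-47) = 4711 - (11 - 2*(-47)) = 4711 - (11 + 94) = 4711 - 1*105 = 4711 - 105 = 4606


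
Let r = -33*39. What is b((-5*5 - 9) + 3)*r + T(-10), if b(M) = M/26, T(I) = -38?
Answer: 2993/2 ≈ 1496.5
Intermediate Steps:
b(M) = M/26 (b(M) = M*(1/26) = M/26)
r = -1287
b((-5*5 - 9) + 3)*r + T(-10) = (((-5*5 - 9) + 3)/26)*(-1287) - 38 = (((-25 - 9) + 3)/26)*(-1287) - 38 = ((-34 + 3)/26)*(-1287) - 38 = ((1/26)*(-31))*(-1287) - 38 = -31/26*(-1287) - 38 = 3069/2 - 38 = 2993/2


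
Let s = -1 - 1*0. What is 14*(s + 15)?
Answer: 196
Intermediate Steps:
s = -1 (s = -1 + 0 = -1)
14*(s + 15) = 14*(-1 + 15) = 14*14 = 196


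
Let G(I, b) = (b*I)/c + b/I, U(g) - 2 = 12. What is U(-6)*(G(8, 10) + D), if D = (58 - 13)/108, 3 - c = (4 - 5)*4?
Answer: 550/3 ≈ 183.33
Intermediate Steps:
U(g) = 14 (U(g) = 2 + 12 = 14)
c = 7 (c = 3 - (4 - 5)*4 = 3 - (-1)*4 = 3 - 1*(-4) = 3 + 4 = 7)
G(I, b) = b/I + I*b/7 (G(I, b) = (b*I)/7 + b/I = (I*b)*(⅐) + b/I = I*b/7 + b/I = b/I + I*b/7)
D = 5/12 (D = 45*(1/108) = 5/12 ≈ 0.41667)
U(-6)*(G(8, 10) + D) = 14*((10/8 + (⅐)*8*10) + 5/12) = 14*((10*(⅛) + 80/7) + 5/12) = 14*((5/4 + 80/7) + 5/12) = 14*(355/28 + 5/12) = 14*(275/21) = 550/3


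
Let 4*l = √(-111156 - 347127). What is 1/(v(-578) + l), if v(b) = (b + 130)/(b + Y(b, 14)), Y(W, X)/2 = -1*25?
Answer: 40192/1613774053 - 98596*I*√458283/11296418371 ≈ 2.4906e-5 - 0.0059086*I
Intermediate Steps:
Y(W, X) = -50 (Y(W, X) = 2*(-1*25) = 2*(-25) = -50)
v(b) = (130 + b)/(-50 + b) (v(b) = (b + 130)/(b - 50) = (130 + b)/(-50 + b))
l = I*√458283/4 (l = √(-111156 - 347127)/4 = √(-458283)/4 = (I*√458283)/4 = I*√458283/4 ≈ 169.24*I)
1/(v(-578) + l) = 1/((130 - 578)/(-50 - 578) + I*√458283/4) = 1/(-448/(-628) + I*√458283/4) = 1/(-1/628*(-448) + I*√458283/4) = 1/(112/157 + I*√458283/4)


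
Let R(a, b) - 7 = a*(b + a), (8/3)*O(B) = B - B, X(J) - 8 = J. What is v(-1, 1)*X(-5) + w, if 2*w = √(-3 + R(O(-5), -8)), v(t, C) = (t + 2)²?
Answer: 4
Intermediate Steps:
v(t, C) = (2 + t)²
X(J) = 8 + J
O(B) = 0 (O(B) = 3*(B - B)/8 = (3/8)*0 = 0)
R(a, b) = 7 + a*(a + b) (R(a, b) = 7 + a*(b + a) = 7 + a*(a + b))
w = 1 (w = √(-3 + (7 + 0² + 0*(-8)))/2 = √(-3 + (7 + 0 + 0))/2 = √(-3 + 7)/2 = √4/2 = (½)*2 = 1)
v(-1, 1)*X(-5) + w = (2 - 1)²*(8 - 5) + 1 = 1²*3 + 1 = 1*3 + 1 = 3 + 1 = 4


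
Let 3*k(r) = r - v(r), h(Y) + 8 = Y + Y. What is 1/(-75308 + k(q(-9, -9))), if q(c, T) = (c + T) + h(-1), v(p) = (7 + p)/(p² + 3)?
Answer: -2361/177824203 ≈ -1.3277e-5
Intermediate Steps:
h(Y) = -8 + 2*Y (h(Y) = -8 + (Y + Y) = -8 + 2*Y)
v(p) = (7 + p)/(3 + p²)
q(c, T) = -10 + T + c (q(c, T) = (c + T) + (-8 + 2*(-1)) = (T + c) + (-8 - 2) = (T + c) - 10 = -10 + T + c)
k(r) = r/3 - (7 + r)/(3*(3 + r²)) (k(r) = (r - (7 + r)/(3 + r²))/3 = r/3 - (7 + r)/(3*(3 + r²)))
1/(-75308 + k(q(-9, -9))) = 1/(-75308 + (-7 + (-10 - 9 - 9)³ + 2*(-10 - 9 - 9))/(3*(3 + (-10 - 9 - 9)²))) = 1/(-75308 + (-7 + (-28)³ + 2*(-28))/(3*(3 + (-28)²))) = 1/(-75308 + (-7 - 21952 - 56)/(3*(3 + 784))) = 1/(-75308 + (⅓)*(-22015)/787) = 1/(-75308 + (⅓)*(1/787)*(-22015)) = 1/(-75308 - 22015/2361) = 1/(-177824203/2361) = -2361/177824203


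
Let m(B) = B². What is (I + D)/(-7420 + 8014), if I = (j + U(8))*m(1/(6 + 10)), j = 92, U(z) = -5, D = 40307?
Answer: 10318679/152064 ≈ 67.857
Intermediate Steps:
I = 87/256 (I = (92 - 5)*(1/(6 + 10))² = 87*(1/16)² = 87*(1/256) = 87/256 ≈ 0.33984)
(I + D)/(-7420 + 8014) = (87/256 + 40307)/(-7420 + 8014) = (10318679/256)/594 = (10318679/256)*(1/594) = 10318679/152064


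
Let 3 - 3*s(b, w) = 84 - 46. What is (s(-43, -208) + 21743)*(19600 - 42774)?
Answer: -1510805756/3 ≈ -5.0360e+8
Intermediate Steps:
s(b, w) = -35/3 (s(b, w) = 1 - (84 - 46)/3 = 1 - 1/3*38 = 1 - 38/3 = -35/3)
(s(-43, -208) + 21743)*(19600 - 42774) = (-35/3 + 21743)*(19600 - 42774) = (65194/3)*(-23174) = -1510805756/3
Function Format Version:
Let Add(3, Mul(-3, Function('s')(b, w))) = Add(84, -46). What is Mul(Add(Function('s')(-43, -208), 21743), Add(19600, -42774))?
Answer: Rational(-1510805756, 3) ≈ -5.0360e+8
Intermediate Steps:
Function('s')(b, w) = Rational(-35, 3) (Function('s')(b, w) = Add(1, Mul(Rational(-1, 3), Add(84, -46))) = Add(1, Mul(Rational(-1, 3), 38)) = Add(1, Rational(-38, 3)) = Rational(-35, 3))
Mul(Add(Function('s')(-43, -208), 21743), Add(19600, -42774)) = Mul(Add(Rational(-35, 3), 21743), Add(19600, -42774)) = Mul(Rational(65194, 3), -23174) = Rational(-1510805756, 3)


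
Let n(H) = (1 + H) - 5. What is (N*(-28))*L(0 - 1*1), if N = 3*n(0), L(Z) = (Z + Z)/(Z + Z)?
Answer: 336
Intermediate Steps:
n(H) = -4 + H
L(Z) = 1 (L(Z) = (2*Z)/((2*Z)) = (2*Z)*(1/(2*Z)) = 1)
N = -12 (N = 3*(-4 + 0) = 3*(-4) = -12)
(N*(-28))*L(0 - 1*1) = -12*(-28)*1 = 336*1 = 336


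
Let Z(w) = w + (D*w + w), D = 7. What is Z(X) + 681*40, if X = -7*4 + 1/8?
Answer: 215913/8 ≈ 26989.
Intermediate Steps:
X = -223/8 (X = -28 + ⅛ = -223/8 ≈ -27.875)
Z(w) = 9*w (Z(w) = w + (7*w + w) = w + 8*w = 9*w)
Z(X) + 681*40 = 9*(-223/8) + 681*40 = -2007/8 + 27240 = 215913/8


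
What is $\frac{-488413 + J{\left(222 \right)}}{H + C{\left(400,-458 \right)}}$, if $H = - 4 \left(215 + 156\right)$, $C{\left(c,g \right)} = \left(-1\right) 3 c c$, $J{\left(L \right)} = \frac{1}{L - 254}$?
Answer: $\frac{15629217}{15407488} \approx 1.0144$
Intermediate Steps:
$J{\left(L \right)} = \frac{1}{-254 + L}$
$C{\left(c,g \right)} = - 3 c^{2}$ ($C{\left(c,g \right)} = - 3 c c = - 3 c^{2}$)
$H = -1484$ ($H = \left(-4\right) 371 = -1484$)
$\frac{-488413 + J{\left(222 \right)}}{H + C{\left(400,-458 \right)}} = \frac{-488413 + \frac{1}{-254 + 222}}{-1484 - 3 \cdot 400^{2}} = \frac{-488413 + \frac{1}{-32}}{-1484 - 480000} = \frac{-488413 - \frac{1}{32}}{-1484 - 480000} = - \frac{15629217}{32 \left(-481484\right)} = \left(- \frac{15629217}{32}\right) \left(- \frac{1}{481484}\right) = \frac{15629217}{15407488}$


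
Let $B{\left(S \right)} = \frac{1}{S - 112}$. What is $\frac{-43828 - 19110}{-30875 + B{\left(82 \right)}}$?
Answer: $\frac{1888140}{926251} \approx 2.0385$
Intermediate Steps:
$B{\left(S \right)} = \frac{1}{-112 + S}$
$\frac{-43828 - 19110}{-30875 + B{\left(82 \right)}} = \frac{-43828 - 19110}{-30875 + \frac{1}{-112 + 82}} = - \frac{62938}{-30875 + \frac{1}{-30}} = - \frac{62938}{-30875 - \frac{1}{30}} = - \frac{62938}{- \frac{926251}{30}} = \left(-62938\right) \left(- \frac{30}{926251}\right) = \frac{1888140}{926251}$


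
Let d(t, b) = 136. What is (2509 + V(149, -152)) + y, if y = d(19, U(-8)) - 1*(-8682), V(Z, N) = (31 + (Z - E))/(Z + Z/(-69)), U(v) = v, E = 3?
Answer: 114777377/10132 ≈ 11328.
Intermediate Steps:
V(Z, N) = 69*(28 + Z)/(68*Z) (V(Z, N) = (31 + (Z - 1*3))/(Z + Z/(-69)) = (31 + (Z - 3))/(Z + Z*(-1/69)) = (31 + (-3 + Z))/(Z - Z/69) = (28 + Z)/((68*Z/69)) = (28 + Z)*(69/(68*Z)) = 69*(28 + Z)/(68*Z))
y = 8818 (y = 136 - 1*(-8682) = 136 + 8682 = 8818)
(2509 + V(149, -152)) + y = (2509 + (69/68)*(28 + 149)/149) + 8818 = (2509 + (69/68)*(1/149)*177) + 8818 = (2509 + 12213/10132) + 8818 = 25433401/10132 + 8818 = 114777377/10132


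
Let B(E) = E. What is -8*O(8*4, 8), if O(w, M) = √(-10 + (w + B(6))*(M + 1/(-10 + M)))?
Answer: -40*√11 ≈ -132.67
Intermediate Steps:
O(w, M) = √(-10 + (6 + w)*(M + 1/(-10 + M))) (O(w, M) = √(-10 + (w + 6)*(M + 1/(-10 + M))) = √(-10 + (6 + w)*(M + 1/(-10 + M))))
-8*O(8*4, 8) = -8*√(-1/(-10 + 8))*√(-38 - (-10 + 8)*(-10 + 6*8 + 8*(8*4))) = -8*√(-1/(-2))*√(-38 + 2*(-10 + 48 + 8*32)) = -8*√2*√(-38 + 2*(-10 + 48 + 256))/2 = -8*5*√11 = -40*√11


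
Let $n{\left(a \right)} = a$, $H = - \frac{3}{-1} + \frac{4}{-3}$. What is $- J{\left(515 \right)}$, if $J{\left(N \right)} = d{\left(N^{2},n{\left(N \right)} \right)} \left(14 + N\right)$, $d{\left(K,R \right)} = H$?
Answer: $- \frac{2645}{3} \approx -881.67$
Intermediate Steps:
$H = \frac{5}{3}$ ($H = \left(-3\right) \left(-1\right) + 4 \left(- \frac{1}{3}\right) = 3 - \frac{4}{3} = \frac{5}{3} \approx 1.6667$)
$d{\left(K,R \right)} = \frac{5}{3}$
$J{\left(N \right)} = \frac{70}{3} + \frac{5 N}{3}$ ($J{\left(N \right)} = \frac{5 \left(14 + N\right)}{3} = \frac{70}{3} + \frac{5 N}{3}$)
$- J{\left(515 \right)} = - (\frac{70}{3} + \frac{5}{3} \cdot 515) = - (\frac{70}{3} + \frac{2575}{3}) = \left(-1\right) \frac{2645}{3} = - \frac{2645}{3}$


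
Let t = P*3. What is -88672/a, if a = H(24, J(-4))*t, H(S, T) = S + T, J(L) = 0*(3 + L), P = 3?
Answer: -11084/27 ≈ -410.52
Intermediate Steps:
J(L) = 0
t = 9 (t = 3*3 = 9)
a = 216 (a = (24 + 0)*9 = 24*9 = 216)
-88672/a = -88672/216 = -88672*1/216 = -11084/27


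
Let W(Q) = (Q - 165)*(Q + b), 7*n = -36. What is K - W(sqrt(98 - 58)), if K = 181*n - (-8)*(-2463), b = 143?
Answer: 20441/7 + 44*sqrt(10) ≈ 3059.3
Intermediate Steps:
n = -36/7 (n = (1/7)*(-36) = -36/7 ≈ -5.1429)
W(Q) = (-165 + Q)*(143 + Q) (W(Q) = (Q - 165)*(Q + 143) = (-165 + Q)*(143 + Q))
K = -144444/7 (K = 181*(-36/7) - (-8)*(-2463) = -6516/7 - 1*19704 = -6516/7 - 19704 = -144444/7 ≈ -20635.)
K - W(sqrt(98 - 58)) = -144444/7 - (-23595 + (sqrt(98 - 58))**2 - 22*sqrt(98 - 58)) = -144444/7 - (-23595 + (sqrt(40))**2 - 44*sqrt(10)) = -144444/7 - (-23595 + (2*sqrt(10))**2 - 44*sqrt(10)) = -144444/7 - (-23595 + 40 - 44*sqrt(10)) = -144444/7 - (-23555 - 44*sqrt(10)) = -144444/7 + (23555 + 44*sqrt(10)) = 20441/7 + 44*sqrt(10)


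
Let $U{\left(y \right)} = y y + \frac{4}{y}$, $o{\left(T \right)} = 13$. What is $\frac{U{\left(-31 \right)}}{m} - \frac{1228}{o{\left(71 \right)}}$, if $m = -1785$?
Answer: $- \frac{22779537}{239785} \approx -95.0$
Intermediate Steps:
$U{\left(y \right)} = y^{2} + \frac{4}{y}$
$\frac{U{\left(-31 \right)}}{m} - \frac{1228}{o{\left(71 \right)}} = \frac{\frac{1}{-31} \left(4 + \left(-31\right)^{3}\right)}{-1785} - \frac{1228}{13} = - \frac{4 - 29791}{31} \left(- \frac{1}{1785}\right) - \frac{1228}{13} = \left(- \frac{1}{31}\right) \left(-29787\right) \left(- \frac{1}{1785}\right) - \frac{1228}{13} = \frac{29787}{31} \left(- \frac{1}{1785}\right) - \frac{1228}{13} = - \frac{9929}{18445} - \frac{1228}{13} = - \frac{22779537}{239785}$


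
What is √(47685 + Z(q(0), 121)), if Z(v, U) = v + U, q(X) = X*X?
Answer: √47806 ≈ 218.65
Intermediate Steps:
q(X) = X²
Z(v, U) = U + v
√(47685 + Z(q(0), 121)) = √(47685 + (121 + 0²)) = √(47685 + (121 + 0)) = √(47685 + 121) = √47806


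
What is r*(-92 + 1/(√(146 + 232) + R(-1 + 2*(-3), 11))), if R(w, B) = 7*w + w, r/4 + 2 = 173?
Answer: -12399552/197 - 1026*√42/1379 ≈ -62947.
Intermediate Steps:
r = 684 (r = -8 + 4*173 = -8 + 692 = 684)
R(w, B) = 8*w
r*(-92 + 1/(√(146 + 232) + R(-1 + 2*(-3), 11))) = 684*(-92 + 1/(√(146 + 232) + 8*(-1 + 2*(-3)))) = 684*(-92 + 1/(√378 + 8*(-1 - 6))) = 684*(-92 + 1/(3*√42 + 8*(-7))) = 684*(-92 + 1/(3*√42 - 56)) = 684*(-92 + 1/(-56 + 3*√42)) = -62928 + 684/(-56 + 3*√42)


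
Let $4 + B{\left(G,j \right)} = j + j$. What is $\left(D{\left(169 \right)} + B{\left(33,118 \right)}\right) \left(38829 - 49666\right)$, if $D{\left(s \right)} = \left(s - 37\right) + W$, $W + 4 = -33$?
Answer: $-3543699$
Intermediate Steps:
$W = -37$ ($W = -4 - 33 = -37$)
$B{\left(G,j \right)} = -4 + 2 j$ ($B{\left(G,j \right)} = -4 + \left(j + j\right) = -4 + 2 j$)
$D{\left(s \right)} = -74 + s$ ($D{\left(s \right)} = \left(s - 37\right) - 37 = \left(-37 + s\right) - 37 = -74 + s$)
$\left(D{\left(169 \right)} + B{\left(33,118 \right)}\right) \left(38829 - 49666\right) = \left(\left(-74 + 169\right) + \left(-4 + 2 \cdot 118\right)\right) \left(38829 - 49666\right) = \left(95 + \left(-4 + 236\right)\right) \left(-10837\right) = \left(95 + 232\right) \left(-10837\right) = 327 \left(-10837\right) = -3543699$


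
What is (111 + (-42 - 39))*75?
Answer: 2250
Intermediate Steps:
(111 + (-42 - 39))*75 = (111 - 81)*75 = 30*75 = 2250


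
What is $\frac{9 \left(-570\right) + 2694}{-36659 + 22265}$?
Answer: $\frac{406}{2399} \approx 0.16924$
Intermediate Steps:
$\frac{9 \left(-570\right) + 2694}{-36659 + 22265} = \frac{-5130 + 2694}{-14394} = \left(-2436\right) \left(- \frac{1}{14394}\right) = \frac{406}{2399}$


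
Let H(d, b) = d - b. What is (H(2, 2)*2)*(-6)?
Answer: 0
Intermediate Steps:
(H(2, 2)*2)*(-6) = ((2 - 1*2)*2)*(-6) = ((2 - 2)*2)*(-6) = (0*2)*(-6) = 0*(-6) = 0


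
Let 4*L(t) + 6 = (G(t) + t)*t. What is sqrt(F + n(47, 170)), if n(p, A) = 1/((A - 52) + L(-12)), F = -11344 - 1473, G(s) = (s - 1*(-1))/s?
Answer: I*sqrt(4598750021)/599 ≈ 113.21*I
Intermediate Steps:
G(s) = (1 + s)/s (G(s) = (s + 1)/s = (1 + s)/s)
F = -12817
L(t) = -3/2 + t*(t + (1 + t)/t)/4 (L(t) = -3/2 + (((1 + t)/t + t)*t)/4 = -3/2 + ((t + (1 + t)/t)*t)/4 = -3/2 + (t*(t + (1 + t)/t))/4 = -3/2 + t*(t + (1 + t)/t)/4)
n(p, A) = 1/(-81/4 + A) (n(p, A) = 1/((A - 52) + (-5/4 + (1/4)*(-12) + (1/4)*(-12)**2)) = 1/((-52 + A) + (-5/4 - 3 + (1/4)*144)) = 1/((-52 + A) + (-5/4 - 3 + 36)) = 1/((-52 + A) + 127/4) = 1/(-81/4 + A))
sqrt(F + n(47, 170)) = sqrt(-12817 + 4/(-81 + 4*170)) = sqrt(-12817 + 4/(-81 + 680)) = sqrt(-12817 + 4/599) = sqrt(-7677379/599) = I*sqrt(4598750021)/599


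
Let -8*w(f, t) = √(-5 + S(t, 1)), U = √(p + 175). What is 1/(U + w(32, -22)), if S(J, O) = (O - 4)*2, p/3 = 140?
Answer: 8/(8*√595 - I*√11) ≈ 0.040984 + 0.00069657*I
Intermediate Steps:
p = 420 (p = 3*140 = 420)
S(J, O) = -8 + 2*O (S(J, O) = (-4 + O)*2 = -8 + 2*O)
U = √595 (U = √(420 + 175) = √595 ≈ 24.393)
w(f, t) = -I*√11/8 (w(f, t) = -√(-5 + (-8 + 2*1))/8 = -√(-5 + (-8 + 2))/8 = -√(-5 - 6)/8 = -I*√11/8)
1/(U + w(32, -22)) = 1/(√595 - I*√11/8)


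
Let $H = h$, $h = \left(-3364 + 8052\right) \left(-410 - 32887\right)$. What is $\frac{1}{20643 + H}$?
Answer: $- \frac{1}{156075693} \approx -6.4071 \cdot 10^{-9}$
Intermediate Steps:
$h = -156096336$ ($h = 4688 \left(-33297\right) = -156096336$)
$H = -156096336$
$\frac{1}{20643 + H} = \frac{1}{20643 - 156096336} = \frac{1}{-156075693} = - \frac{1}{156075693}$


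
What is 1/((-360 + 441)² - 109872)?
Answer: -1/103311 ≈ -9.6795e-6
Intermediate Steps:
1/((-360 + 441)² - 109872) = 1/(81² - 109872) = 1/(6561 - 109872) = 1/(-103311) = -1/103311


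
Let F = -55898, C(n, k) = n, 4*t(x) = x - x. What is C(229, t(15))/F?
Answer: -229/55898 ≈ -0.0040967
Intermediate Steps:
t(x) = 0 (t(x) = (x - x)/4 = (¼)*0 = 0)
C(229, t(15))/F = 229/(-55898) = 229*(-1/55898) = -229/55898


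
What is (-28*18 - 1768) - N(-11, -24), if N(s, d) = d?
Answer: -2248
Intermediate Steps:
(-28*18 - 1768) - N(-11, -24) = (-28*18 - 1768) - 1*(-24) = (-504 - 1768) + 24 = -2272 + 24 = -2248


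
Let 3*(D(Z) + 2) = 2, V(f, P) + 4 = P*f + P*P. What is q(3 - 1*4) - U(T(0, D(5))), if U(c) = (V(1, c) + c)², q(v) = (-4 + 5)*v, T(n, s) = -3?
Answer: -2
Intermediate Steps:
V(f, P) = -4 + P² + P*f (V(f, P) = -4 + (P*f + P*P) = -4 + (P*f + P²) = -4 + (P² + P*f) = -4 + P² + P*f)
D(Z) = -4/3 (D(Z) = -2 + (⅓)*2 = -2 + ⅔ = -4/3)
q(v) = v (q(v) = 1*v = v)
U(c) = (-4 + c² + 2*c)² (U(c) = ((-4 + c² + c*1) + c)² = ((-4 + c² + c) + c)² = ((-4 + c + c²) + c)² = (-4 + c² + 2*c)²)
q(3 - 1*4) - U(T(0, D(5))) = (3 - 1*4) - (-4 + (-3)² + 2*(-3))² = (3 - 4) - (-4 + 9 - 6)² = -1 - 1*(-1)² = -1 - 1*1 = -1 - 1 = -2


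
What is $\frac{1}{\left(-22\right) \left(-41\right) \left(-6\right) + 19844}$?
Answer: $\frac{1}{14432} \approx 6.9291 \cdot 10^{-5}$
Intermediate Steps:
$\frac{1}{\left(-22\right) \left(-41\right) \left(-6\right) + 19844} = \frac{1}{902 \left(-6\right) + 19844} = \frac{1}{-5412 + 19844} = \frac{1}{14432}$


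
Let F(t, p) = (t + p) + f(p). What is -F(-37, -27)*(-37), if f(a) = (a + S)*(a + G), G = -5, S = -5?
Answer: 35520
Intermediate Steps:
f(a) = (-5 + a)² (f(a) = (a - 5)*(a - 5) = (-5 + a)*(-5 + a) = (-5 + a)²)
F(t, p) = 25 + t + p² - 9*p (F(t, p) = (t + p) + (25 + p² - 10*p) = (p + t) + (25 + p² - 10*p) = 25 + t + p² - 9*p)
-F(-37, -27)*(-37) = -(25 - 37 + (-27)² - 9*(-27))*(-37) = -(25 - 37 + 729 + 243)*(-37) = -1*960*(-37) = -960*(-37) = 35520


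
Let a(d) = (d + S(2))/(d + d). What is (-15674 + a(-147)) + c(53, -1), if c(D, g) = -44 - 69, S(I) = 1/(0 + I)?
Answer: -9282463/588 ≈ -15787.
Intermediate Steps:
S(I) = 1/I
c(D, g) = -113
a(d) = (1/2 + d)/(2*d) (a(d) = (d + 1/2)/(d + d) = (d + 1/2)/((2*d)) = (1/2 + d)*(1/(2*d)) = (1/2 + d)/(2*d))
(-15674 + a(-147)) + c(53, -1) = (-15674 + (1/4)*(1 + 2*(-147))/(-147)) - 113 = (-15674 + (1/4)*(-1/147)*(1 - 294)) - 113 = (-15674 + (1/4)*(-1/147)*(-293)) - 113 = (-15674 + 293/588) - 113 = -9216019/588 - 113 = -9282463/588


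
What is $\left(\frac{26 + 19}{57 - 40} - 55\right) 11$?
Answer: $- \frac{9790}{17} \approx -575.88$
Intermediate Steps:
$\left(\frac{26 + 19}{57 - 40} - 55\right) 11 = \left(\frac{45}{17} - 55\right) 11 = \left(- \frac{890}{17}\right) 11 = - \frac{9790}{17}$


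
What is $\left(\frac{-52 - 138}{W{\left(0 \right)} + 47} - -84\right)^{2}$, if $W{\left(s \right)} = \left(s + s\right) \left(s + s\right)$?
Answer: $\frac{14122564}{2209} \approx 6393.2$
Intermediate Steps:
$W{\left(s \right)} = 4 s^{2}$ ($W{\left(s \right)} = 2 s 2 s = 4 s^{2}$)
$\left(\frac{-52 - 138}{W{\left(0 \right)} + 47} - -84\right)^{2} = \left(\frac{-52 - 138}{4 \cdot 0^{2} + 47} - -84\right)^{2} = \left(- \frac{190}{4 \cdot 0 + 47} + 84\right)^{2} = \left(- \frac{190}{0 + 47} + 84\right)^{2} = \left(- \frac{190}{47} + 84\right)^{2} = \left(\frac{3758}{47}\right)^{2} = \frac{14122564}{2209}$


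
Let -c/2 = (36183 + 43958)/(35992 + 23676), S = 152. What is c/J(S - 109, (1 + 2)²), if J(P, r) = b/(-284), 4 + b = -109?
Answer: -11380022/1685621 ≈ -6.7512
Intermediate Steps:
b = -113 (b = -4 - 109 = -113)
J(P, r) = 113/284 (J(P, r) = -113/(-284) = -113*(-1/284) = 113/284)
c = -80141/29834 (c = -2*(36183 + 43958)/(35992 + 23676) = -160282/59668 = -2*80141/59668 = -80141/29834 ≈ -2.6862)
c/J(S - 109, (1 + 2)²) = -80141/(29834*113/284) = -80141/29834*284/113 = -11380022/1685621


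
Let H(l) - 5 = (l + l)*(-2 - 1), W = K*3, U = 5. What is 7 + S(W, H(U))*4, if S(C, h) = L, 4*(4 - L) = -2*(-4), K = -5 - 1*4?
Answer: 15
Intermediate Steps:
K = -9 (K = -5 - 4 = -9)
W = -27 (W = -9*3 = -27)
L = 2 (L = 4 - (-1)*(-4)/2 = 4 - ¼*8 = 4 - 2 = 2)
H(l) = 5 - 6*l (H(l) = 5 + (l + l)*(-2 - 1) = 5 + (2*l)*(-3) = 5 - 6*l)
S(C, h) = 2
7 + S(W, H(U))*4 = 7 + 2*4 = 7 + 8 = 15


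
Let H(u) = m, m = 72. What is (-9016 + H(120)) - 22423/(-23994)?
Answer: -214579913/23994 ≈ -8943.1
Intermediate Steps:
H(u) = 72
(-9016 + H(120)) - 22423/(-23994) = (-9016 + 72) - 22423/(-23994) = -8944 - 22423*(-1/23994) = -8944 + 22423/23994 = -214579913/23994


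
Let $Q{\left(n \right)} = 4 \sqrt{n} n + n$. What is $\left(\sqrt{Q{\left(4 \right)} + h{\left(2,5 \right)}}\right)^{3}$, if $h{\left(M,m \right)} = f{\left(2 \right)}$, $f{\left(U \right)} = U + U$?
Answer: $80 \sqrt{10} \approx 252.98$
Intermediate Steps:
$f{\left(U \right)} = 2 U$
$h{\left(M,m \right)} = 4$ ($h{\left(M,m \right)} = 2 \cdot 2 = 4$)
$Q{\left(n \right)} = n + 4 n^{\frac{3}{2}}$ ($Q{\left(n \right)} = 4 n^{\frac{3}{2}} + n = n + 4 n^{\frac{3}{2}}$)
$\left(\sqrt{Q{\left(4 \right)} + h{\left(2,5 \right)}}\right)^{3} = \left(\sqrt{\left(4 + 4 \cdot 4^{\frac{3}{2}}\right) + 4}\right)^{3} = \left(\sqrt{\left(4 + 4 \cdot 8\right) + 4}\right)^{3} = \left(\sqrt{\left(4 + 32\right) + 4}\right)^{3} = \left(\sqrt{36 + 4}\right)^{3} = \left(\sqrt{40}\right)^{3} = \left(2 \sqrt{10}\right)^{3} = 80 \sqrt{10}$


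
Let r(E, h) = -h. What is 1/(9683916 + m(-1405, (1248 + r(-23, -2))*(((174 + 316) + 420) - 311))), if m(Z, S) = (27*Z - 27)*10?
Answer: 1/9304296 ≈ 1.0748e-7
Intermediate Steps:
m(Z, S) = -270 + 270*Z (m(Z, S) = (-27 + 27*Z)*10 = -270 + 270*Z)
1/(9683916 + m(-1405, (1248 + r(-23, -2))*(((174 + 316) + 420) - 311))) = 1/(9683916 + (-270 + 270*(-1405))) = 1/(9683916 + (-270 - 379350)) = 1/(9683916 - 379620) = 1/9304296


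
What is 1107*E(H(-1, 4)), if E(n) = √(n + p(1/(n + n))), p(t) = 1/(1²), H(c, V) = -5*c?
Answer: 1107*√6 ≈ 2711.6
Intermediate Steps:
p(t) = 1 (p(t) = 1/1 = 1)
E(n) = √(1 + n) (E(n) = √(n + 1) = √(1 + n))
1107*E(H(-1, 4)) = 1107*√(1 - 5*(-1)) = 1107*√(1 + 5) = 1107*√6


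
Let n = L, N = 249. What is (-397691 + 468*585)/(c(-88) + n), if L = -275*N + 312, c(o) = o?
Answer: 123911/68251 ≈ 1.8155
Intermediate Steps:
L = -68163 (L = -275*249 + 312 = -68475 + 312 = -68163)
n = -68163
(-397691 + 468*585)/(c(-88) + n) = (-397691 + 468*585)/(-88 - 68163) = (-397691 + 273780)/(-68251) = -123911*(-1/68251) = 123911/68251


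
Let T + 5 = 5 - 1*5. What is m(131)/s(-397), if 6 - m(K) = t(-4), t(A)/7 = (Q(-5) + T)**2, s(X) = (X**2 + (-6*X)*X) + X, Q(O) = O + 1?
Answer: 187/262814 ≈ 0.00071153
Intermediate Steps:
Q(O) = 1 + O
s(X) = X - 5*X**2 (s(X) = (X**2 - 6*X**2) + X = -5*X**2 + X = X - 5*X**2)
T = -5 (T = -5 + (5 - 1*5) = -5 + (5 - 5) = -5 + 0 = -5)
t(A) = 567 (t(A) = 7*((1 - 5) - 5)**2 = 7*(-4 - 5)**2 = 7*(-9)**2 = 7*81 = 567)
m(K) = -561 (m(K) = 6 - 1*567 = 6 - 567 = -561)
m(131)/s(-397) = -561*(-1/(397*(1 - 5*(-397)))) = -561*(-1/(397*(1 + 1985))) = -561/((-397*1986)) = -561/(-788442) = -561*(-1/788442) = 187/262814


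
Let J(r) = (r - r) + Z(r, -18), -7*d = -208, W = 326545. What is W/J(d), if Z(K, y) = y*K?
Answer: -2285815/3744 ≈ -610.53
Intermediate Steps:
Z(K, y) = K*y
d = 208/7 (d = -⅐*(-208) = 208/7 ≈ 29.714)
J(r) = -18*r (J(r) = (r - r) + r*(-18) = 0 - 18*r = -18*r)
W/J(d) = 326545/((-18*208/7)) = 326545/(-3744/7) = 326545*(-7/3744) = -2285815/3744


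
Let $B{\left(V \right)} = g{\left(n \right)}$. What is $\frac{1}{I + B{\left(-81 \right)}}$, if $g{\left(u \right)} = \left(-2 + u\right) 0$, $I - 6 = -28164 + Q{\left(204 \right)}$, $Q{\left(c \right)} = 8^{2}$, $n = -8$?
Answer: $- \frac{1}{28094} \approx -3.5595 \cdot 10^{-5}$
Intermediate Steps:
$Q{\left(c \right)} = 64$
$I = -28094$ ($I = 6 + \left(-28164 + 64\right) = 6 - 28100 = -28094$)
$g{\left(u \right)} = 0$
$B{\left(V \right)} = 0$
$\frac{1}{I + B{\left(-81 \right)}} = \frac{1}{-28094 + 0} = \frac{1}{-28094} = - \frac{1}{28094}$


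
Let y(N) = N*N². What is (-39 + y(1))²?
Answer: 1444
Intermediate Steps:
y(N) = N³
(-39 + y(1))² = (-39 + 1³)² = (-39 + 1)² = (-38)² = 1444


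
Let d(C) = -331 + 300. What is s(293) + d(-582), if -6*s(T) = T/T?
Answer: -187/6 ≈ -31.167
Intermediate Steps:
d(C) = -31
s(T) = -⅙ (s(T) = -T/(6*T) = -⅙*1 = -⅙)
s(293) + d(-582) = -⅙ - 31 = -187/6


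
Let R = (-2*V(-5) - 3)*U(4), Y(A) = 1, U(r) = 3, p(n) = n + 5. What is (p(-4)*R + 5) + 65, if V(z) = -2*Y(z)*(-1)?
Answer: 49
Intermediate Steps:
p(n) = 5 + n
V(z) = 2 (V(z) = -2*1*(-1) = -2*(-1) = 2)
R = -21 (R = (-2*2 - 3)*3 = (-4 - 3)*3 = -7*3 = -21)
(p(-4)*R + 5) + 65 = ((5 - 4)*(-21) + 5) + 65 = (1*(-21) + 5) + 65 = (-21 + 5) + 65 = -16 + 65 = 49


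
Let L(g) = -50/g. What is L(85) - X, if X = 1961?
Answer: -33347/17 ≈ -1961.6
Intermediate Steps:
L(85) - X = -50/85 - 1*1961 = -50*1/85 - 1961 = -10/17 - 1961 = -33347/17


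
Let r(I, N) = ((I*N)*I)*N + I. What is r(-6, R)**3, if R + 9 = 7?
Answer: 2628072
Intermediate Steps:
R = -2 (R = -9 + 7 = -2)
r(I, N) = I + I**2*N**2 (r(I, N) = (N*I**2)*N + I = I**2*N**2 + I = I + I**2*N**2)
r(-6, R)**3 = (-6*(1 - 6*(-2)**2))**3 = (-6*(1 - 6*4))**3 = (-6*(1 - 24))**3 = (-6*(-23))**3 = 138**3 = 2628072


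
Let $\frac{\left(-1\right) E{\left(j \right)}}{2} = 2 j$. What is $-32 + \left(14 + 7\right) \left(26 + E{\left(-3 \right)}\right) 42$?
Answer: $33484$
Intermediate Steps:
$E{\left(j \right)} = - 4 j$ ($E{\left(j \right)} = - 2 \cdot 2 j = - 4 j$)
$-32 + \left(14 + 7\right) \left(26 + E{\left(-3 \right)}\right) 42 = -32 + \left(14 + 7\right) \left(26 - -12\right) 42 = -32 + 21 \left(26 + 12\right) 42 = -32 + 21 \cdot 38 \cdot 42 = -32 + 798 \cdot 42 = -32 + 33516 = 33484$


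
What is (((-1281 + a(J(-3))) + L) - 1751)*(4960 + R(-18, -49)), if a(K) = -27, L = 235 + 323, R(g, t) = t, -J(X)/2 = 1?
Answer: -12282411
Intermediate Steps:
J(X) = -2 (J(X) = -2*1 = -2)
L = 558
(((-1281 + a(J(-3))) + L) - 1751)*(4960 + R(-18, -49)) = (((-1281 - 27) + 558) - 1751)*(4960 - 49) = ((-1308 + 558) - 1751)*4911 = (-750 - 1751)*4911 = -2501*4911 = -12282411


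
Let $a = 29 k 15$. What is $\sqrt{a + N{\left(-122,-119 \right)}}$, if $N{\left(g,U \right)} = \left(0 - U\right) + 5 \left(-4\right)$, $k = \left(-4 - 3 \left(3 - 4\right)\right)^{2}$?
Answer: $\sqrt{534} \approx 23.108$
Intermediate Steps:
$k = 1$ ($k = \left(-4 - -3\right)^{2} = \left(-4 + 3\right)^{2} = \left(-1\right)^{2} = 1$)
$a = 435$ ($a = 29 \cdot 1 \cdot 15 = 29 \cdot 15 = 435$)
$N{\left(g,U \right)} = -20 - U$ ($N{\left(g,U \right)} = - U - 20 = -20 - U$)
$\sqrt{a + N{\left(-122,-119 \right)}} = \sqrt{435 - -99} = \sqrt{435 + \left(-20 + 119\right)} = \sqrt{435 + 99} = \sqrt{534}$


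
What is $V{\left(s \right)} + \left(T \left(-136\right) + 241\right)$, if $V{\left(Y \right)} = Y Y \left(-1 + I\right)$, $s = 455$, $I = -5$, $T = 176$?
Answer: $-1265845$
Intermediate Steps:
$V{\left(Y \right)} = - 6 Y^{2}$ ($V{\left(Y \right)} = Y Y \left(-1 - 5\right) = Y^{2} \left(-6\right) = - 6 Y^{2}$)
$V{\left(s \right)} + \left(T \left(-136\right) + 241\right) = - 6 \cdot 455^{2} + \left(176 \left(-136\right) + 241\right) = \left(-6\right) 207025 + \left(-23936 + 241\right) = -1242150 - 23695 = -1265845$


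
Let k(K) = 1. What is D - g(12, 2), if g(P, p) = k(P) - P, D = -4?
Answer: 7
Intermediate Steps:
g(P, p) = 1 - P
D - g(12, 2) = -4 - (1 - 1*12) = -4 - (1 - 12) = -4 - 1*(-11) = -4 + 11 = 7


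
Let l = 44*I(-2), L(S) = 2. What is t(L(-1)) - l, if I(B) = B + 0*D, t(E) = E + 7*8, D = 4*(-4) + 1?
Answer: 146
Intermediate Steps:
D = -15 (D = -16 + 1 = -15)
t(E) = 56 + E (t(E) = E + 56 = 56 + E)
I(B) = B (I(B) = B + 0*(-15) = B + 0 = B)
l = -88 (l = 44*(-2) = -88)
t(L(-1)) - l = (56 + 2) - 1*(-88) = 58 + 88 = 146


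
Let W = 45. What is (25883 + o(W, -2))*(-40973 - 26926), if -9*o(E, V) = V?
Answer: -5272334717/3 ≈ -1.7574e+9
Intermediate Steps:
o(E, V) = -V/9
(25883 + o(W, -2))*(-40973 - 26926) = (25883 - ⅑*(-2))*(-40973 - 26926) = (25883 + 2/9)*(-67899) = (232949/9)*(-67899) = -5272334717/3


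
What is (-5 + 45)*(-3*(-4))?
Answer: 480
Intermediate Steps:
(-5 + 45)*(-3*(-4)) = 40*12 = 480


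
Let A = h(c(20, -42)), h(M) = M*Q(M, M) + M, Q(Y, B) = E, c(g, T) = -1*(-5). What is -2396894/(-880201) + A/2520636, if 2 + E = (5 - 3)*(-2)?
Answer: 6041675299559/2218666327836 ≈ 2.7231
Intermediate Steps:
c(g, T) = 5
E = -6 (E = -2 + (5 - 3)*(-2) = -2 + 2*(-2) = -2 - 4 = -6)
Q(Y, B) = -6
h(M) = -5*M (h(M) = M*(-6) + M = -6*M + M = -5*M)
A = -25 (A = -5*5 = -25)
-2396894/(-880201) + A/2520636 = -2396894/(-880201) - 25/2520636 = -2396894*(-1/880201) - 25*1/2520636 = 2396894/880201 - 25/2520636 = 6041675299559/2218666327836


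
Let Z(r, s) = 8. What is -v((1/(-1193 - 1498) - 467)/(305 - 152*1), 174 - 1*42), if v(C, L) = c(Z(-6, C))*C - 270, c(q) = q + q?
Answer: 131272378/411723 ≈ 318.84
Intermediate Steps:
c(q) = 2*q
v(C, L) = -270 + 16*C (v(C, L) = (2*8)*C - 270 = 16*C - 270 = -270 + 16*C)
-v((1/(-1193 - 1498) - 467)/(305 - 152*1), 174 - 1*42) = -(-270 + 16*((1/(-1193 - 1498) - 467)/(305 - 152*1))) = -(-270 + 16*((1/(-2691) - 467)/(305 - 152))) = -(-270 + 16*((-1/2691 - 467)/153)) = -(-270 + 16*(-1256698/2691*1/153)) = -(-270 + 16*(-1256698/411723)) = -(-270 - 20107168/411723) = -1*(-131272378/411723) = 131272378/411723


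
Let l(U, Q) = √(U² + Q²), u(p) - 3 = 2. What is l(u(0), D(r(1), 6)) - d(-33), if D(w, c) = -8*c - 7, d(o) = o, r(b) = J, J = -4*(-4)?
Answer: 33 + 5*√122 ≈ 88.227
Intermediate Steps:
J = 16
r(b) = 16
u(p) = 5 (u(p) = 3 + 2 = 5)
D(w, c) = -7 - 8*c
l(U, Q) = √(Q² + U²)
l(u(0), D(r(1), 6)) - d(-33) = √((-7 - 8*6)² + 5²) - 1*(-33) = √((-7 - 48)² + 25) + 33 = √((-55)² + 25) + 33 = √(3025 + 25) + 33 = √3050 + 33 = 5*√122 + 33 = 33 + 5*√122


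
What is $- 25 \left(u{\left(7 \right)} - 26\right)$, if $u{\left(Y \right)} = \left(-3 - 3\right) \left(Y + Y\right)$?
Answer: $2750$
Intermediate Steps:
$u{\left(Y \right)} = - 12 Y$ ($u{\left(Y \right)} = - 6 \cdot 2 Y = - 12 Y$)
$- 25 \left(u{\left(7 \right)} - 26\right) = - 25 \left(\left(-12\right) 7 - 26\right) = - 25 \left(-84 - 26\right) = \left(-25\right) \left(-110\right) = 2750$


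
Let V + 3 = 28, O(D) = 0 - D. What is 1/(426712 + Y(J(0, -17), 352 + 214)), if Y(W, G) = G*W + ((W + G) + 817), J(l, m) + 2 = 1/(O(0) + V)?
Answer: 25/10674592 ≈ 2.3420e-6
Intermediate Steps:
O(D) = -D
V = 25 (V = -3 + 28 = 25)
J(l, m) = -49/25 (J(l, m) = -2 + 1/(-1*0 + 25) = -2 + 1/(0 + 25) = -2 + 1/25 = -49/25)
Y(W, G) = 817 + G + W + G*W (Y(W, G) = G*W + ((G + W) + 817) = G*W + (817 + G + W) = 817 + G + W + G*W)
1/(426712 + Y(J(0, -17), 352 + 214)) = 1/(426712 + (817 + (352 + 214) - 49/25 + (352 + 214)*(-49/25))) = 1/(426712 + (817 + 566 - 49/25 + 566*(-49/25))) = 1/(426712 + (817 + 566 - 49/25 - 27734/25)) = 1/(426712 + 6792/25) = 1/(10674592/25) = 25/10674592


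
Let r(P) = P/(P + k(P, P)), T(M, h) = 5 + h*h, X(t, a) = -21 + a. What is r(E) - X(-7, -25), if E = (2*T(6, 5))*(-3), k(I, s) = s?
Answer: 93/2 ≈ 46.500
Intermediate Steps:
T(M, h) = 5 + h**2
E = -180 (E = (2*(5 + 5**2))*(-3) = (2*(5 + 25))*(-3) = (2*30)*(-3) = 60*(-3) = -180)
r(P) = 1/2 (r(P) = P/(P + P) = P/((2*P)) = P*(1/(2*P)) = 1/2)
r(E) - X(-7, -25) = 1/2 - (-21 - 25) = 1/2 - 1*(-46) = 1/2 + 46 = 93/2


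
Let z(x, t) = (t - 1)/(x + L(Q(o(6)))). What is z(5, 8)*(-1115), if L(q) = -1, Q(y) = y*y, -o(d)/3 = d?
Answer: -7805/4 ≈ -1951.3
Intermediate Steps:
o(d) = -3*d
Q(y) = y**2
z(x, t) = (-1 + t)/(-1 + x) (z(x, t) = (t - 1)/(x - 1) = (-1 + t)/(-1 + x))
z(5, 8)*(-1115) = ((-1 + 8)/(-1 + 5))*(-1115) = (7/4)*(-1115) = -7805/4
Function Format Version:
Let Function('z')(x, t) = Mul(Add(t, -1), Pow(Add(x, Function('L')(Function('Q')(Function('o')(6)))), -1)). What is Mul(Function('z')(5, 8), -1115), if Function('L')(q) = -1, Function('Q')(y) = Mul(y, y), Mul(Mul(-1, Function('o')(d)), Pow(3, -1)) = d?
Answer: Rational(-7805, 4) ≈ -1951.3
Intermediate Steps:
Function('o')(d) = Mul(-3, d)
Function('Q')(y) = Pow(y, 2)
Function('z')(x, t) = Mul(Pow(Add(-1, x), -1), Add(-1, t)) (Function('z')(x, t) = Mul(Add(t, -1), Pow(Add(x, -1), -1)) = Mul(Add(-1, t), Pow(Add(-1, x), -1)) = Mul(Pow(Add(-1, x), -1), Add(-1, t)))
Mul(Function('z')(5, 8), -1115) = Mul(Mul(Pow(Add(-1, 5), -1), Add(-1, 8)), -1115) = Mul(Mul(Pow(4, -1), 7), -1115) = Mul(Mul(Rational(1, 4), 7), -1115) = Mul(Rational(7, 4), -1115) = Rational(-7805, 4)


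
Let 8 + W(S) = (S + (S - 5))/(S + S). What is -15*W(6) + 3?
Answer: 457/4 ≈ 114.25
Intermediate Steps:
W(S) = -8 + (-5 + 2*S)/(2*S) (W(S) = -8 + (S + (S - 5))/(S + S) = -8 + (S + (-5 + S))/((2*S)) = -8 + (-5 + 2*S)*(1/(2*S)) = -8 + (-5 + 2*S)/(2*S))
-15*W(6) + 3 = -15*(-7 - 5/2/6) + 3 = -15*(-7 - 5/2*1/6) + 3 = -15*(-7 - 5/12) + 3 = -15*(-89/12) + 3 = 445/4 + 3 = 457/4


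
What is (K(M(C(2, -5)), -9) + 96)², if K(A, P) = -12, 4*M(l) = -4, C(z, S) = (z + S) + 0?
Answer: 7056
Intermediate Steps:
C(z, S) = S + z (C(z, S) = (S + z) + 0 = S + z)
M(l) = -1 (M(l) = (¼)*(-4) = -1)
(K(M(C(2, -5)), -9) + 96)² = (-12 + 96)² = 84² = 7056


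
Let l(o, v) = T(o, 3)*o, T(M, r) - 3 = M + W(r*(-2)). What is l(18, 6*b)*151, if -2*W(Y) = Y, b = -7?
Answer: 65232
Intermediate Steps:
W(Y) = -Y/2
T(M, r) = 3 + M + r (T(M, r) = 3 + (M - r*(-2)/2) = 3 + (M - (-1)*r) = 3 + (M + r) = 3 + M + r)
l(o, v) = o*(6 + o) (l(o, v) = (3 + o + 3)*o = (6 + o)*o = o*(6 + o))
l(18, 6*b)*151 = (18*(6 + 18))*151 = (18*24)*151 = 432*151 = 65232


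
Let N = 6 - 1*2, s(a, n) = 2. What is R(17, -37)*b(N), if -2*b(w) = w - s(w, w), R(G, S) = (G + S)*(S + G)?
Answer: -400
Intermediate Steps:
R(G, S) = (G + S)**2 (R(G, S) = (G + S)*(G + S) = (G + S)**2)
N = 4 (N = 6 - 2 = 4)
b(w) = 1 - w/2 (b(w) = -(w - 1*2)/2 = -(w - 2)/2 = -(-2 + w)/2 = 1 - w/2)
R(17, -37)*b(N) = (17 - 37)**2*(1 - 1/2*4) = (-20)**2*(1 - 2) = 400*(-1) = -400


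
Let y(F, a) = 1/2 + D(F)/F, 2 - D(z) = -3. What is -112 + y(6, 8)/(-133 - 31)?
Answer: -13777/123 ≈ -112.01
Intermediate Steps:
D(z) = 5 (D(z) = 2 - 1*(-3) = 2 + 3 = 5)
y(F, a) = 1/2 + 5/F
-112 + y(6, 8)/(-133 - 31) = -112 + ((1/2)*(10 + 6)/6)/(-133 - 31) = -112 + ((1/2)*(1/6)*16)/(-164) = -112 + (4/3)*(-1/164) = -112 - 1/123 = -13777/123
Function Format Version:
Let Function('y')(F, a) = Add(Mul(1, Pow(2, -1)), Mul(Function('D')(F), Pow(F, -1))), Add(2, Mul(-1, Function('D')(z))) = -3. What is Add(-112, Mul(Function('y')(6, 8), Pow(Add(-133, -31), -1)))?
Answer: Rational(-13777, 123) ≈ -112.01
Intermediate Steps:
Function('D')(z) = 5 (Function('D')(z) = Add(2, Mul(-1, -3)) = Add(2, 3) = 5)
Function('y')(F, a) = Add(Rational(1, 2), Mul(5, Pow(F, -1))) (Function('y')(F, a) = Add(Mul(1, Pow(2, -1)), Mul(5, Pow(F, -1))) = Add(Mul(1, Rational(1, 2)), Mul(5, Pow(F, -1))) = Add(Rational(1, 2), Mul(5, Pow(F, -1))))
Add(-112, Mul(Function('y')(6, 8), Pow(Add(-133, -31), -1))) = Add(-112, Mul(Mul(Rational(1, 2), Pow(6, -1), Add(10, 6)), Pow(Add(-133, -31), -1))) = Add(-112, Mul(Mul(Rational(1, 2), Rational(1, 6), 16), Pow(-164, -1))) = Add(-112, Mul(Rational(4, 3), Rational(-1, 164))) = Add(-112, Rational(-1, 123)) = Rational(-13777, 123)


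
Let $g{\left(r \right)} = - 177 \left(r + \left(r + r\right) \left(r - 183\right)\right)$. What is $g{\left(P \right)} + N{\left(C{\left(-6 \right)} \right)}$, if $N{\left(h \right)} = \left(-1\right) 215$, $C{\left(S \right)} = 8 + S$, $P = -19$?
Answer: $-1355504$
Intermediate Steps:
$N{\left(h \right)} = -215$
$g{\left(r \right)} = - 177 r - 354 r \left(-183 + r\right)$ ($g{\left(r \right)} = - 177 \left(r + 2 r \left(-183 + r\right)\right) = - 177 r - 354 r \left(-183 + r\right)$)
$g{\left(P \right)} + N{\left(C{\left(-6 \right)} \right)} = 177 \left(-19\right) \left(365 - -38\right) - 215 = 177 \left(-19\right) \left(365 + 38\right) - 215 = 177 \left(-19\right) 403 - 215 = -1355289 - 215 = -1355504$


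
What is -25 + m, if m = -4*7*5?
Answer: -165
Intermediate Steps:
m = -140 (m = -28*5 = -140)
-25 + m = -25 - 140 = -165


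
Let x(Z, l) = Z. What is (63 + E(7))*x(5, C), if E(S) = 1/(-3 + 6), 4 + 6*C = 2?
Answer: 950/3 ≈ 316.67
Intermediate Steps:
C = -1/3 (C = -2/3 + (1/6)*2 = -2/3 + 1/3 = -1/3 ≈ -0.33333)
E(S) = 1/3
(63 + E(7))*x(5, C) = (63 + 1/3)*5 = (190/3)*5 = 950/3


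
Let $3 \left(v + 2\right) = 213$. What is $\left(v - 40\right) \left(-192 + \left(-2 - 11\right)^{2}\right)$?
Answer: $-667$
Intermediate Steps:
$v = 69$ ($v = -2 + \frac{1}{3} \cdot 213 = -2 + 71 = 69$)
$\left(v - 40\right) \left(-192 + \left(-2 - 11\right)^{2}\right) = \left(69 - 40\right) \left(-192 + \left(-2 - 11\right)^{2}\right) = 29 \left(-192 + \left(-13\right)^{2}\right) = 29 \left(-192 + 169\right) = 29 \left(-23\right) = -667$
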